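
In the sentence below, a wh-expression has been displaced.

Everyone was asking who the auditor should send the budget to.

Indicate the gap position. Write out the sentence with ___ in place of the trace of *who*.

Before movement: The auditor should send the budget to who.
The filler 'who' is interpreted as the object of the preposition 'to' (recipient of 'send'). The gap is right after 'to'.

Everyone was asking who the auditor should send the budget to ___.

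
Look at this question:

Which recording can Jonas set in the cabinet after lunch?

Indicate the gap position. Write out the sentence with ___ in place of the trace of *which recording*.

Which recording can Jonas set ___ in the cabinet after lunch?

Underlying clause: Jonas can set which recording in the cabinet after lunch.
'which recording' functions as the direct object of 'set'. The gap is right after 'set'.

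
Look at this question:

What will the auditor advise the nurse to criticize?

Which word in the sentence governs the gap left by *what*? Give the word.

Pre-movement form: The auditor will advise the nurse to criticize what.
The filler 'what' is interpreted as the direct object of 'criticize'. Fronting leaves a gap immediately after 'criticize':
What will the auditor advise the nurse to criticize ___?

criticize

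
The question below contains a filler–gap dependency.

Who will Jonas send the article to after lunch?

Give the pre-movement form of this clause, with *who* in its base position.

Jonas will send the article to who after lunch.

The filler 'who' is interpreted as the object of the preposition 'to' (recipient of 'send'). It moves to the left edge, and the trace sits right after 'to':
Who will Jonas send the article to ___ after lunch?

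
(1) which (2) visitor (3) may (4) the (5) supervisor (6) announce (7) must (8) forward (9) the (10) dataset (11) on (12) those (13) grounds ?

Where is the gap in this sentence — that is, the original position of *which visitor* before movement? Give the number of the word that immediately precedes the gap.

Pre-movement form: The supervisor may announce which visitor must forward the dataset on those grounds.
'which visitor' functions as the subject of the clause embedded under 'announce'. Wh-movement fronts it, leaving a gap right after 'announce':
Which visitor may the supervisor announce ___ must forward the dataset on those grounds?
'announce' is word 6.

6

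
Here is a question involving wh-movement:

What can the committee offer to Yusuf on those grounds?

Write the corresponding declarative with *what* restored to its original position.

The committee can offer what to Yusuf on those grounds.

'what' is the direct object of 'offer'. It moves to the left edge, and the trace sits right after 'offer':
What can the committee offer ___ to Yusuf on those grounds?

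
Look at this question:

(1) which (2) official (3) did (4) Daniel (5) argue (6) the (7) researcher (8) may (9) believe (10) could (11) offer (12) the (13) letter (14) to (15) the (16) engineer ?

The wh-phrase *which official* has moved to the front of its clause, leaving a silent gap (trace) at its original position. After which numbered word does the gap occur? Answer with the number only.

Before movement: Daniel did argue the researcher may believe which official could offer the letter to the engineer.
'which official' is the subject of the clause embedded under 'believe'. Fronting leaves a gap immediately after 'believe':
Which official did Daniel argue the researcher may believe ___ could offer the letter to the engineer?
'believe' is word 9.

9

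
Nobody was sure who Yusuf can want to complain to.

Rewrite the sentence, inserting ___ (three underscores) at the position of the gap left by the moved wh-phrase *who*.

Nobody was sure who Yusuf can want to complain to ___.

Before movement: Yusuf can want to complain to who.
'who' is the object of the preposition 'to'. The gap is right after 'to'.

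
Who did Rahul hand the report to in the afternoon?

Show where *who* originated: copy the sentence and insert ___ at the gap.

Before movement: Rahul did hand the report to who in the afternoon.
'who' is the object of the preposition 'to' (recipient of 'hand'). The gap is right after 'to'.

Who did Rahul hand the report to ___ in the afternoon?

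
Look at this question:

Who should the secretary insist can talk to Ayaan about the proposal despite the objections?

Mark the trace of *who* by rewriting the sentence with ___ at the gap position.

Pre-movement form: The secretary should insist who can talk to Ayaan about the proposal despite the objections.
The filler 'who' is interpreted as the subject of the clause embedded under 'insist'. The gap is right after 'insist'.

Who should the secretary insist ___ can talk to Ayaan about the proposal despite the objections?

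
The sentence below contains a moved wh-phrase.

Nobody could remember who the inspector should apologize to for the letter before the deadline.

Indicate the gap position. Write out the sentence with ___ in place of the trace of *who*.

Before movement: The inspector should apologize to who for the letter before the deadline.
The filler 'who' is interpreted as the object of the preposition 'to'. The gap is right after 'to'.

Nobody could remember who the inspector should apologize to ___ for the letter before the deadline.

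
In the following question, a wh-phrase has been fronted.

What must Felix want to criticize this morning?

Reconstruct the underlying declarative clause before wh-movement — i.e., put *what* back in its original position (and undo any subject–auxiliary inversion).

Felix must want to criticize what this morning.

The filler 'what' is interpreted as the direct object of 'criticize'. It moves to the left edge, and the trace sits right after 'criticize':
What must Felix want to criticize ___ this morning?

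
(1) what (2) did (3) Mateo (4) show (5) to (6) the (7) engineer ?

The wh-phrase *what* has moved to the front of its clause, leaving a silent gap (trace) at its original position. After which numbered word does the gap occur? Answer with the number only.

4

Before movement: Mateo did show what to the engineer.
'what' is the direct object of 'show'. Wh-movement fronts it, leaving a gap right after 'show':
What did Mateo show ___ to the engineer?
'show' is word 4.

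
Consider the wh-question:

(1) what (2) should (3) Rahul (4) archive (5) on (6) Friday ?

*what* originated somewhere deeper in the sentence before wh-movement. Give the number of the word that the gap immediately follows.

In situ: Rahul should archive what on Friday.
The filler 'what' is interpreted as the direct object of 'archive'. It moves to the left edge, and the trace sits right after 'archive':
What should Rahul archive ___ on Friday?
'archive' is word 4.

4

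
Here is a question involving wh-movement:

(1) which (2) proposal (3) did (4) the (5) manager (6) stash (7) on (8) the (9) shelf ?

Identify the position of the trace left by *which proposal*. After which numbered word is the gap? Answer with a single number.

Pre-movement form: The manager did stash which proposal on the shelf.
The filler 'which proposal' is interpreted as the direct object of 'stash'. Wh-movement fronts it, leaving a gap right after 'stash':
Which proposal did the manager stash ___ on the shelf?
'stash' is word 6.

6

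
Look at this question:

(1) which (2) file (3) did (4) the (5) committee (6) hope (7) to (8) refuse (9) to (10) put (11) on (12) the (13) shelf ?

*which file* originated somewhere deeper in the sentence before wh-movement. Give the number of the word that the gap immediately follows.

Before movement: The committee did hope to refuse to put which file on the shelf.
'which file' functions as the direct object of 'put'. Wh-movement fronts it, leaving a gap right after 'put':
Which file did the committee hope to refuse to put ___ on the shelf?
'put' is word 10.

10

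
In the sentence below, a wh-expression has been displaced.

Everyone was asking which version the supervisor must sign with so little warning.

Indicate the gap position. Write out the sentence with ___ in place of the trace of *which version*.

Everyone was asking which version the supervisor must sign ___ with so little warning.

Underlying clause: The supervisor must sign which version with so little warning.
'which version' functions as the direct object of 'sign'. The gap is right after 'sign'.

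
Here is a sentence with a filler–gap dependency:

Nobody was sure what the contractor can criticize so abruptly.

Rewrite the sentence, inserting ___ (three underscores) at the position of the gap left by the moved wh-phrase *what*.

Nobody was sure what the contractor can criticize ___ so abruptly.

Underlying clause: The contractor can criticize what so abruptly.
'what' functions as the direct object of 'criticize'. The gap is right after 'criticize'.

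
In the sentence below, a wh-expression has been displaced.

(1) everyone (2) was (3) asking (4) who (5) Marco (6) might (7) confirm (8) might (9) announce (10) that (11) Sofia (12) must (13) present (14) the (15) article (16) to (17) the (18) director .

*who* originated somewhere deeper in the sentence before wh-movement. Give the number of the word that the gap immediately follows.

Underlying clause: Marco might confirm who might announce that Sofia must present the article to the director.
The filler 'who' is interpreted as the subject of the clause embedded under 'confirm'. Fronting leaves a gap immediately after 'confirm':
Everyone was asking who Marco might confirm ___ might announce that Sofia must present the article to the director.
'confirm' is word 7.

7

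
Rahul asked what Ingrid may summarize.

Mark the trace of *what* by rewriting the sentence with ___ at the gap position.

Rahul asked what Ingrid may summarize ___.

Before movement: Ingrid may summarize what.
'what' is the direct object of 'summarize'. The gap is right after 'summarize'.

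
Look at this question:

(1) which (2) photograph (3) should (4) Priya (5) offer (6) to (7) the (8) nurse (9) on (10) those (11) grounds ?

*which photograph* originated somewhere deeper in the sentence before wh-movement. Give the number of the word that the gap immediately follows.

Pre-movement form: Priya should offer which photograph to the nurse on those grounds.
'which photograph' is the direct object of 'offer'. Wh-movement fronts it, leaving a gap right after 'offer':
Which photograph should Priya offer ___ to the nurse on those grounds?
'offer' is word 5.

5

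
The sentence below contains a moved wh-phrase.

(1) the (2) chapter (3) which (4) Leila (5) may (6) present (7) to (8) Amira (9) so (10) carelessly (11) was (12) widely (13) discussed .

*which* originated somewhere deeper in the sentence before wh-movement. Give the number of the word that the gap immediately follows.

'which' is the direct object of 'present'. Fronting leaves a gap immediately after 'present':
The chapter which Leila may present ___ to Amira so carelessly was widely discussed.
'present' is word 6.

6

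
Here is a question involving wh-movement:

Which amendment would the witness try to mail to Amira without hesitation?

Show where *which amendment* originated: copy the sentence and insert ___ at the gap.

Which amendment would the witness try to mail ___ to Amira without hesitation?

Pre-movement form: The witness would try to mail which amendment to Amira without hesitation.
'which amendment' functions as the direct object of 'mail'. The gap is right after 'mail'.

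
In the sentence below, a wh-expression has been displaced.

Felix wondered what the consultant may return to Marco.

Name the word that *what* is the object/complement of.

Before movement: The consultant may return what to Marco.
'what' functions as the direct object of 'return'. Wh-movement fronts it, leaving a gap right after 'return':
Felix wondered what the consultant may return ___ to Marco.

return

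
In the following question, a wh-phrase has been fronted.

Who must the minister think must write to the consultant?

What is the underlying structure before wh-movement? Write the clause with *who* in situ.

The filler 'who' is interpreted as the subject of the clause embedded under 'think'. It moves to the left edge, and the trace sits right after 'think':
Who must the minister think ___ must write to the consultant?

The minister must think who must write to the consultant.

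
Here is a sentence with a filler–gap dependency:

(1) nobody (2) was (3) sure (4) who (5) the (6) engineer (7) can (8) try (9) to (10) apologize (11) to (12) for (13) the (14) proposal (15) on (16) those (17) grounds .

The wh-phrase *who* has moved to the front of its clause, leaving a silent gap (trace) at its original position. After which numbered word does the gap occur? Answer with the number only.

11

Pre-movement form: The engineer can try to apologize to who for the proposal on those grounds.
The filler 'who' is interpreted as the object of the preposition 'to'. Wh-movement fronts it, leaving a gap right after 'to':
Nobody was sure who the engineer can try to apologize to ___ for the proposal on those grounds.
'to' is word 11.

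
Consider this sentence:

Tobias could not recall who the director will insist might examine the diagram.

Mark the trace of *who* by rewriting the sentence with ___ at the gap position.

Underlying clause: The director will insist who might examine the diagram.
'who' is the subject of the clause embedded under 'insist'. The gap is right after 'insist'.

Tobias could not recall who the director will insist ___ might examine the diagram.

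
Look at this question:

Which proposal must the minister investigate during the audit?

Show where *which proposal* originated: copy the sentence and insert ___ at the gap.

Underlying clause: The minister must investigate which proposal during the audit.
'which proposal' is the direct object of 'investigate'. The gap is right after 'investigate'.

Which proposal must the minister investigate ___ during the audit?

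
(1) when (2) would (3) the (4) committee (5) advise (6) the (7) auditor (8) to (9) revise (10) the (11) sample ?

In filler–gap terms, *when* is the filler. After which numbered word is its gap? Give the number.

In situ: The committee would advise the auditor to revise the sample when.
'when' is the temporal adjunct. Fronting leaves a gap immediately after 'sample':
When would the committee advise the auditor to revise the sample ___?
'sample' is word 11.

11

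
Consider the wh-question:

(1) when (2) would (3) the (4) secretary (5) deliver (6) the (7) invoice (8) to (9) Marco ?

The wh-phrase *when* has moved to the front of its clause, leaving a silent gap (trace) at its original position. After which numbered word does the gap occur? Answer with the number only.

Before movement: The secretary would deliver the invoice to Marco when.
The filler 'when' is interpreted as the temporal adjunct. Fronting leaves a gap immediately after 'Marco':
When would the secretary deliver the invoice to Marco ___?
'Marco' is word 9.

9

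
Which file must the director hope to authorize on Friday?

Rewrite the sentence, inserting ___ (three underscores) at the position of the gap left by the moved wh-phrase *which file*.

In situ: The director must hope to authorize which file on Friday.
'which file' is the direct object of 'authorize'. The gap is right after 'authorize'.

Which file must the director hope to authorize ___ on Friday?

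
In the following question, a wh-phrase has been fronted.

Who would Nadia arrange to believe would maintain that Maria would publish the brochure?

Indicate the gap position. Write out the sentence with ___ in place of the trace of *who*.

Underlying clause: Nadia would arrange to believe who would maintain that Maria would publish the brochure.
'who' is the subject of the clause embedded under 'believe'. The gap is right after 'believe'.

Who would Nadia arrange to believe ___ would maintain that Maria would publish the brochure?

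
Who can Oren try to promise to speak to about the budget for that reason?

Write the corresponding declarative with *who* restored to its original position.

The filler 'who' is interpreted as the object of the preposition 'to'. It moves to the left edge, and the trace sits right after 'to':
Who can Oren try to promise to speak to ___ about the budget for that reason?

Oren can try to promise to speak to who about the budget for that reason.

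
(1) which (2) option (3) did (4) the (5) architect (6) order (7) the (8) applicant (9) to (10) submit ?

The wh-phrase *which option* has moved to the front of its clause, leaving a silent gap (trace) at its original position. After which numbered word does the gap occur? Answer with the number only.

10

In situ: The architect did order the applicant to submit which option.
'which option' is the direct object of 'submit'. Wh-movement fronts it, leaving a gap right after 'submit':
Which option did the architect order the applicant to submit ___?
'submit' is word 10.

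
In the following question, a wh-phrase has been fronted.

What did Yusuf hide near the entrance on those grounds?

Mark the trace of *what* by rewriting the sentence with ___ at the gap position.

What did Yusuf hide ___ near the entrance on those grounds?

Before movement: Yusuf did hide what near the entrance on those grounds.
The filler 'what' is interpreted as the direct object of 'hide'. The gap is right after 'hide'.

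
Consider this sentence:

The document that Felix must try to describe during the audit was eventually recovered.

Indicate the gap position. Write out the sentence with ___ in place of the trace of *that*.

The filler 'that' is interpreted as the direct object of 'describe'. The gap is right after 'describe'.

The document that Felix must try to describe ___ during the audit was eventually recovered.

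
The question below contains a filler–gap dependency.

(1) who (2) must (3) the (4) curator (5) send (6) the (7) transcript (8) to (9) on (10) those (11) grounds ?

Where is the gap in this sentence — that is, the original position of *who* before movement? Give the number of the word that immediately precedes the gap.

Underlying clause: The curator must send the transcript to who on those grounds.
'who' functions as the object of the preposition 'to' (recipient of 'send'). Fronting leaves a gap immediately after 'to':
Who must the curator send the transcript to ___ on those grounds?
'to' is word 8.

8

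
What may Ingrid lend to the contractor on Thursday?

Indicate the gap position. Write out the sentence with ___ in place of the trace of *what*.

In situ: Ingrid may lend what to the contractor on Thursday.
The filler 'what' is interpreted as the direct object of 'lend'. The gap is right after 'lend'.

What may Ingrid lend ___ to the contractor on Thursday?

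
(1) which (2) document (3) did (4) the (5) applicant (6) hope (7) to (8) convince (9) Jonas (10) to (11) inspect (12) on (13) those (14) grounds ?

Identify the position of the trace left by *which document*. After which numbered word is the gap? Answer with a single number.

11

Underlying clause: The applicant did hope to convince Jonas to inspect which document on those grounds.
'which document' is the direct object of 'inspect'. Wh-movement fronts it, leaving a gap right after 'inspect':
Which document did the applicant hope to convince Jonas to inspect ___ on those grounds?
'inspect' is word 11.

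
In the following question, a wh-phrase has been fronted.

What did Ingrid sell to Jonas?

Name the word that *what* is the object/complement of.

sell

Before movement: Ingrid did sell what to Jonas.
'what' is the direct object of 'sell'. Fronting leaves a gap immediately after 'sell':
What did Ingrid sell ___ to Jonas?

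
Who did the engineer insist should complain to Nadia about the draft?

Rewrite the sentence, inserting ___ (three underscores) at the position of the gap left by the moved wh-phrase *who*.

Who did the engineer insist ___ should complain to Nadia about the draft?

Pre-movement form: The engineer did insist who should complain to Nadia about the draft.
The filler 'who' is interpreted as the subject of the clause embedded under 'insist'. The gap is right after 'insist'.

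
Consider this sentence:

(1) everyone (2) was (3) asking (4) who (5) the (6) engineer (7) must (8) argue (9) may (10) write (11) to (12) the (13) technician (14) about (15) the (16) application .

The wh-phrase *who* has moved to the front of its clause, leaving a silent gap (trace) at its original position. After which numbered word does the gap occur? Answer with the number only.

Underlying clause: The engineer must argue who may write to the technician about the application.
The filler 'who' is interpreted as the subject of the clause embedded under 'argue'. Wh-movement fronts it, leaving a gap right after 'argue':
Everyone was asking who the engineer must argue ___ may write to the technician about the application.
'argue' is word 8.

8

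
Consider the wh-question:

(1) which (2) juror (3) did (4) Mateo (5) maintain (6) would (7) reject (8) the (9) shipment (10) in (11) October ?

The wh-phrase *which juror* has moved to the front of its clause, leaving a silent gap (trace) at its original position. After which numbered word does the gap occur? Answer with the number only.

5

Pre-movement form: Mateo did maintain which juror would reject the shipment in October.
'which juror' functions as the subject of the clause embedded under 'maintain'. Fronting leaves a gap immediately after 'maintain':
Which juror did Mateo maintain ___ would reject the shipment in October?
'maintain' is word 5.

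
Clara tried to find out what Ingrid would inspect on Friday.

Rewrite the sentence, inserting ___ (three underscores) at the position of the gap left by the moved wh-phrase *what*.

Clara tried to find out what Ingrid would inspect ___ on Friday.

In situ: Ingrid would inspect what on Friday.
'what' is the direct object of 'inspect'. The gap is right after 'inspect'.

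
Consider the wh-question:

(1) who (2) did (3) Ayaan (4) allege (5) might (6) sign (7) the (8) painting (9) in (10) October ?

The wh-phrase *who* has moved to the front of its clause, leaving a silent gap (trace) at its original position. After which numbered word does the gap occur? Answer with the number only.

Pre-movement form: Ayaan did allege who might sign the painting in October.
'who' is the subject of the clause embedded under 'allege'. Fronting leaves a gap immediately after 'allege':
Who did Ayaan allege ___ might sign the painting in October?
'allege' is word 4.

4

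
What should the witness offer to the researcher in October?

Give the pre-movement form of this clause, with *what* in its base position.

The filler 'what' is interpreted as the direct object of 'offer'. Fronting leaves a gap immediately after 'offer':
What should the witness offer ___ to the researcher in October?

The witness should offer what to the researcher in October.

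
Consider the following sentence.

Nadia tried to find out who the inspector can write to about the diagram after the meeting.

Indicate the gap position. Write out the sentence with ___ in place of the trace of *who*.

Underlying clause: The inspector can write to who about the diagram after the meeting.
'who' functions as the object of the preposition 'to'. The gap is right after 'to'.

Nadia tried to find out who the inspector can write to ___ about the diagram after the meeting.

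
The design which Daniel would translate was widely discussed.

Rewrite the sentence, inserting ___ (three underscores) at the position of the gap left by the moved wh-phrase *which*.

'which' functions as the direct object of 'translate'. The gap is right after 'translate'.

The design which Daniel would translate ___ was widely discussed.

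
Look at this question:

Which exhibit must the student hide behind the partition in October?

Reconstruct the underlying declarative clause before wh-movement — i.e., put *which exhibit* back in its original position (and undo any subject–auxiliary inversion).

'which exhibit' functions as the direct object of 'hide'. Fronting leaves a gap immediately after 'hide':
Which exhibit must the student hide ___ behind the partition in October?

The student must hide which exhibit behind the partition in October.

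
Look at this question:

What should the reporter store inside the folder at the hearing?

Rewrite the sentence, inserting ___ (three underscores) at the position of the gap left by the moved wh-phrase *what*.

What should the reporter store ___ inside the folder at the hearing?

Underlying clause: The reporter should store what inside the folder at the hearing.
'what' is the direct object of 'store'. The gap is right after 'store'.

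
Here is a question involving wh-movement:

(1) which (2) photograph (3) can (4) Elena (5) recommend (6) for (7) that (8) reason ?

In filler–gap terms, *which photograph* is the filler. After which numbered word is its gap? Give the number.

Underlying clause: Elena can recommend which photograph for that reason.
The filler 'which photograph' is interpreted as the direct object of 'recommend'. It moves to the left edge, and the trace sits right after 'recommend':
Which photograph can Elena recommend ___ for that reason?
'recommend' is word 5.

5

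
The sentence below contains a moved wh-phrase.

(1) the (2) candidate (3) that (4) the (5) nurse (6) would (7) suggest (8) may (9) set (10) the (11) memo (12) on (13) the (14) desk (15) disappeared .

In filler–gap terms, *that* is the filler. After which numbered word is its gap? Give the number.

'that' functions as the subject of the clause embedded under 'suggest'. Fronting leaves a gap immediately after 'suggest':
The candidate that the nurse would suggest ___ may set the memo on the desk disappeared.
'suggest' is word 7.

7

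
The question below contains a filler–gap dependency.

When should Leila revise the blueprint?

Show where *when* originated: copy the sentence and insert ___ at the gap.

Before movement: Leila should revise the blueprint when.
'when' is the temporal adjunct. The gap is right after 'blueprint'.

When should Leila revise the blueprint ___?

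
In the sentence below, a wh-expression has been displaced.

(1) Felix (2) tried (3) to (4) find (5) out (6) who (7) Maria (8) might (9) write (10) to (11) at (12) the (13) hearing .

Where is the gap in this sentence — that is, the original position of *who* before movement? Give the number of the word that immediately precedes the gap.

10

In situ: Maria might write to who at the hearing.
The filler 'who' is interpreted as the object of the preposition 'to'. It moves to the left edge, and the trace sits right after 'to':
Felix tried to find out who Maria might write to ___ at the hearing.
'to' is word 10.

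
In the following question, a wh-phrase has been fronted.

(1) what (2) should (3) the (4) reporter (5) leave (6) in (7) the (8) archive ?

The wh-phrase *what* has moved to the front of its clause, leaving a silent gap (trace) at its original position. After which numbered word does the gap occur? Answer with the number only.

5

Before movement: The reporter should leave what in the archive.
'what' is the direct object of 'leave'. Fronting leaves a gap immediately after 'leave':
What should the reporter leave ___ in the archive?
'leave' is word 5.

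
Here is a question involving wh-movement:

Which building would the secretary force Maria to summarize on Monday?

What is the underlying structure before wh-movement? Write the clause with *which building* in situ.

'which building' is the direct object of 'summarize'. Wh-movement fronts it, leaving a gap right after 'summarize':
Which building would the secretary force Maria to summarize ___ on Monday?

The secretary would force Maria to summarize which building on Monday.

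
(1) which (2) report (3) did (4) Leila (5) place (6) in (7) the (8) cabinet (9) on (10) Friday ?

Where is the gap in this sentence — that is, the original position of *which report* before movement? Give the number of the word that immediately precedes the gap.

In situ: Leila did place which report in the cabinet on Friday.
'which report' functions as the direct object of 'place'. Wh-movement fronts it, leaving a gap right after 'place':
Which report did Leila place ___ in the cabinet on Friday?
'place' is word 5.

5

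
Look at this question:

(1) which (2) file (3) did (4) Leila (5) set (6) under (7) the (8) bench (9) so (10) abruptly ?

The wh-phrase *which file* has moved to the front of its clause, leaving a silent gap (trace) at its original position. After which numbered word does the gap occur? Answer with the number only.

Pre-movement form: Leila did set which file under the bench so abruptly.
'which file' functions as the direct object of 'set'. Fronting leaves a gap immediately after 'set':
Which file did Leila set ___ under the bench so abruptly?
'set' is word 5.

5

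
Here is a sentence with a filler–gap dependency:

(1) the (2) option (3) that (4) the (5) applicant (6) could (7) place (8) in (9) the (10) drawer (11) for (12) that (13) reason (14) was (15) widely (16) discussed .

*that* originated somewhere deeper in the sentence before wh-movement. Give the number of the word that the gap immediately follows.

'that' functions as the direct object of 'place'. Wh-movement fronts it, leaving a gap right after 'place':
The option that the applicant could place ___ in the drawer for that reason was widely discussed.
'place' is word 7.

7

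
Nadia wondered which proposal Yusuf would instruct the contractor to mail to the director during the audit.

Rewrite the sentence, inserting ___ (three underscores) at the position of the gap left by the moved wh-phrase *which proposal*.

Nadia wondered which proposal Yusuf would instruct the contractor to mail ___ to the director during the audit.

In situ: Yusuf would instruct the contractor to mail which proposal to the director during the audit.
The filler 'which proposal' is interpreted as the direct object of 'mail'. The gap is right after 'mail'.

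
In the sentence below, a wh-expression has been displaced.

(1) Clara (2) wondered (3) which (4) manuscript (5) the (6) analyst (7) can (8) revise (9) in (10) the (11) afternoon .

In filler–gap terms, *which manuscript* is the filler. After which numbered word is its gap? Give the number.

8

Pre-movement form: The analyst can revise which manuscript in the afternoon.
The filler 'which manuscript' is interpreted as the direct object of 'revise'. Fronting leaves a gap immediately after 'revise':
Clara wondered which manuscript the analyst can revise ___ in the afternoon.
'revise' is word 8.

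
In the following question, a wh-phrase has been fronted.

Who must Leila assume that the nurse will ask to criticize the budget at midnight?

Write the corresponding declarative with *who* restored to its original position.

Leila must assume that the nurse will ask who to criticize the budget at midnight.

'who' is the direct object of 'ask'. Wh-movement fronts it, leaving a gap right after 'ask':
Who must Leila assume that the nurse will ask ___ to criticize the budget at midnight?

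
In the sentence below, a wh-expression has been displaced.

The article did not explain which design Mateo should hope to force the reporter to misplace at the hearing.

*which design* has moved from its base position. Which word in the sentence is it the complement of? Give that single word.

misplace

Before movement: Mateo should hope to force the reporter to misplace which design at the hearing.
The filler 'which design' is interpreted as the direct object of 'misplace'. Wh-movement fronts it, leaving a gap right after 'misplace':
The article did not explain which design Mateo should hope to force the reporter to misplace ___ at the hearing.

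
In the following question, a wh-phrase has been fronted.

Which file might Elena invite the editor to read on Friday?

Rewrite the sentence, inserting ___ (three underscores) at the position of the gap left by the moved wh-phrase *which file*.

Which file might Elena invite the editor to read ___ on Friday?

Underlying clause: Elena might invite the editor to read which file on Friday.
'which file' functions as the direct object of 'read'. The gap is right after 'read'.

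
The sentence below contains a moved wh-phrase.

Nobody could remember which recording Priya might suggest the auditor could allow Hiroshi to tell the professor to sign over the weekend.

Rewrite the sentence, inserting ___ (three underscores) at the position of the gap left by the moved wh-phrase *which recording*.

Nobody could remember which recording Priya might suggest the auditor could allow Hiroshi to tell the professor to sign ___ over the weekend.

Pre-movement form: Priya might suggest the auditor could allow Hiroshi to tell the professor to sign which recording over the weekend.
The filler 'which recording' is interpreted as the direct object of 'sign'. The gap is right after 'sign'.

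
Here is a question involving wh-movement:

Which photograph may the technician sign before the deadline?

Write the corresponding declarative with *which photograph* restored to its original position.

The filler 'which photograph' is interpreted as the direct object of 'sign'. It moves to the left edge, and the trace sits right after 'sign':
Which photograph may the technician sign ___ before the deadline?

The technician may sign which photograph before the deadline.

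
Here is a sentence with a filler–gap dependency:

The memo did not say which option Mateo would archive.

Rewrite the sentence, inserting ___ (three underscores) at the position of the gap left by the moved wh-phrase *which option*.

Before movement: Mateo would archive which option.
'which option' functions as the direct object of 'archive'. The gap is right after 'archive'.

The memo did not say which option Mateo would archive ___.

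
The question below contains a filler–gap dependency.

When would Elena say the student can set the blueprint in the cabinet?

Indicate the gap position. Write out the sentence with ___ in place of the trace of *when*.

When would Elena say the student can set the blueprint in the cabinet ___?

In situ: Elena would say the student can set the blueprint in the cabinet when.
'when' is the temporal adjunct. The gap is right after 'cabinet'.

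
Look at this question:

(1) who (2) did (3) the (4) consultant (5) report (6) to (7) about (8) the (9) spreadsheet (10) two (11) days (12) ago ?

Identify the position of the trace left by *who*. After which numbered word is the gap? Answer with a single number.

6

Pre-movement form: The consultant did report to who about the spreadsheet two days ago.
'who' is the object of the preposition 'to'. It moves to the left edge, and the trace sits right after 'to':
Who did the consultant report to ___ about the spreadsheet two days ago?
'to' is word 6.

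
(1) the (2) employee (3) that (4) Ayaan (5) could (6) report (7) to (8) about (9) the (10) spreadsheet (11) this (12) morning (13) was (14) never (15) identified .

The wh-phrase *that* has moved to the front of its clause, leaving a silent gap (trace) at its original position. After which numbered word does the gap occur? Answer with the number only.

7

'that' functions as the object of the preposition 'to'. It moves to the left edge, and the trace sits right after 'to':
The employee that Ayaan could report to ___ about the spreadsheet this morning was never identified.
'to' is word 7.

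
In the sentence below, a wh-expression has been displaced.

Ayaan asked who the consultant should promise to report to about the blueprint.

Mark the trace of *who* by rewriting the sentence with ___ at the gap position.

In situ: The consultant should promise to report to who about the blueprint.
'who' is the object of the preposition 'to'. The gap is right after 'to'.

Ayaan asked who the consultant should promise to report to ___ about the blueprint.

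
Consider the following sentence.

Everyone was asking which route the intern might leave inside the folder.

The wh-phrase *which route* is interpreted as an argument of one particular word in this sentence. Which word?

In situ: The intern might leave which route inside the folder.
'which route' is the direct object of 'leave'. It moves to the left edge, and the trace sits right after 'leave':
Everyone was asking which route the intern might leave ___ inside the folder.

leave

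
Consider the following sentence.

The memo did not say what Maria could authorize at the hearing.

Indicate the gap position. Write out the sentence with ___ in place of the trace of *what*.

Before movement: Maria could authorize what at the hearing.
'what' is the direct object of 'authorize'. The gap is right after 'authorize'.

The memo did not say what Maria could authorize ___ at the hearing.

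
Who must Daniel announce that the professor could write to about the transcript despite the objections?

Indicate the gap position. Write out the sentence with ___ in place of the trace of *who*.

Who must Daniel announce that the professor could write to ___ about the transcript despite the objections?

In situ: Daniel must announce that the professor could write to who about the transcript despite the objections.
'who' functions as the object of the preposition 'to'. The gap is right after 'to'.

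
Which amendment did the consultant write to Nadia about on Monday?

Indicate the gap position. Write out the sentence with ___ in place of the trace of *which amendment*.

Underlying clause: The consultant did write to Nadia about which amendment on Monday.
'which amendment' functions as the object of the preposition 'about'. The gap is right after 'about'.

Which amendment did the consultant write to Nadia about ___ on Monday?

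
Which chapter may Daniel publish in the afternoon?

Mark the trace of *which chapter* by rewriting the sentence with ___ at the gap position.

Pre-movement form: Daniel may publish which chapter in the afternoon.
'which chapter' is the direct object of 'publish'. The gap is right after 'publish'.

Which chapter may Daniel publish ___ in the afternoon?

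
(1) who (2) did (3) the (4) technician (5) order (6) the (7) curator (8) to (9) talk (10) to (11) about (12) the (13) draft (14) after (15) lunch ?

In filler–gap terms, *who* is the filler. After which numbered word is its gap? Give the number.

Underlying clause: The technician did order the curator to talk to who about the draft after lunch.
'who' functions as the object of the preposition 'to'. Wh-movement fronts it, leaving a gap right after 'to':
Who did the technician order the curator to talk to ___ about the draft after lunch?
'to' is word 10.

10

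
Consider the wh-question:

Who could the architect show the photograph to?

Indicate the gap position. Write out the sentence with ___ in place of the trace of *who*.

Who could the architect show the photograph to ___?

In situ: The architect could show the photograph to who.
The filler 'who' is interpreted as the object of the preposition 'to' (recipient of 'show'). The gap is right after 'to'.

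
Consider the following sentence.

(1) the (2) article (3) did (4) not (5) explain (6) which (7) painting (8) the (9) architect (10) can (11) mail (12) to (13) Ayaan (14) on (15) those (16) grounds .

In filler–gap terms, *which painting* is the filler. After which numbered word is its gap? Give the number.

Before movement: The architect can mail which painting to Ayaan on those grounds.
'which painting' is the direct object of 'mail'. Wh-movement fronts it, leaving a gap right after 'mail':
The article did not explain which painting the architect can mail ___ to Ayaan on those grounds.
'mail' is word 11.

11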